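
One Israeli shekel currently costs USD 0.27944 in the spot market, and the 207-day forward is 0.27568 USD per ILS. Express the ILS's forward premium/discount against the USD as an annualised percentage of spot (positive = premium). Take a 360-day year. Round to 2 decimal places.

T = 207/360 years.
Period premium: (0.27568 − 0.27944)/0.27944 = -0.0134555.
Annualise by dividing by T: -0.0134555 / (207/360) = -0.023401 → -2.34%.

-2.34%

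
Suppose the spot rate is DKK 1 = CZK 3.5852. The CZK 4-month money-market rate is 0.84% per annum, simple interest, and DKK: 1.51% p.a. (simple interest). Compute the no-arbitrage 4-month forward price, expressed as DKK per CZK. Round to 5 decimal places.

0.27955

T = 4/12 years.
CZK accumulates by 1 + 0.0084×4/12 = 1.002800.
DKK accumulates by 1 + 0.0151×4/12 = 1.0050333.
CIP: F = S · (grow CZK)/(grow DKK) = 3.5852 × 1.002800/1.0050333 = 3.577233 CZK per DKK.
Invert for DKK per CZK: 1 / 3.577233 = 0.27955.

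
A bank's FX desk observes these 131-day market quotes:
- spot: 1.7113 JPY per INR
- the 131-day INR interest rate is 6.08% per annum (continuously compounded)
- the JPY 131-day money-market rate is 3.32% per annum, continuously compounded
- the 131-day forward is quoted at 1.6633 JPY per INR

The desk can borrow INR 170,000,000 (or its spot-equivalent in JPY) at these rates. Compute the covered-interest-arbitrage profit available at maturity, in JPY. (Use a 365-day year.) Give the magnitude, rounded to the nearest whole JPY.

T = 131/365 years.
Route A — deposit INR, sell forward: 170,000,000 × 1.02206119723 × 1.6633 = JPY 288,999,046.19.
Route B — convert at spot, deposit JPY: 170,000,000 × 1.7113 × 1.0119868902 = JPY 294,408,238.08.
The quoted forward undervalues INR, so borrow INR, convert to JPY at spot, deposit the JPY at 3.32%, and buy INR forward at 1.6633 to cover the loan.
The gap between the two covered legs is JPY 5,409,192.

JPY 5,409,192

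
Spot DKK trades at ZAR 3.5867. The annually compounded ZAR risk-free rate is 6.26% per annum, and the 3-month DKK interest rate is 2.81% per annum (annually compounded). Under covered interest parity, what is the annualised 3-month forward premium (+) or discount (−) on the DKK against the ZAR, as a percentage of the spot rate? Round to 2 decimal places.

+3.31%

T = 3/12 years.
No-arbitrage forward: 3.5867 × 1.0152955 / 1.0069522 = 3.6164183 ZAR/DKK.
Annualised premium = (F − S)/S × (1/T) = (3.6164183 − 3.5867)/3.5867 ÷ (3/12) = 3.31%.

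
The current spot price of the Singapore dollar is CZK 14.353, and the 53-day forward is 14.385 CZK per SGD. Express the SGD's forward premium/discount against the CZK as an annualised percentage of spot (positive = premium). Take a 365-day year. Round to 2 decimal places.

T = 53/365 years.
Period premium: (14.385 − 14.353)/14.353 = 0.0022295.
×(1/T) gives 1.54% p.a.

+1.54%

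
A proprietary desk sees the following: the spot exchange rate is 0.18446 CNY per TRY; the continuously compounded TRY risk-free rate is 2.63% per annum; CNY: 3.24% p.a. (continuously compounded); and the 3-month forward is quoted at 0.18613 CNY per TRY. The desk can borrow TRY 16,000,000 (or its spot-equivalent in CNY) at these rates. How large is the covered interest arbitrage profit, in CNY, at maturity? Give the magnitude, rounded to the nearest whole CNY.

CNY 22,362

T = 3/12 years.
Keep in TRY, deliver into the forward: 16,000,000·1.006596663·0.18613 = CNY 2,997,725.39.
Swap to CNY now, deposit: 16,000,000·0.18446·1.008132894 = CNY 2,975,363.10.
The quoted forward overvalues TRY, so borrow CNY, buy TRY at spot, deposit the TRY at 2.63%, and sell the proceeds forward at 0.18613.
Arbitrage profit = |2,997,725.39 − 2,975,363.10| = CNY 22,362.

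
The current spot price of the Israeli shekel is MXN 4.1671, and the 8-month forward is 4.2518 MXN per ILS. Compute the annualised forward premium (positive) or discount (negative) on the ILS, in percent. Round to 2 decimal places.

+3.05%

T = 8/12 years.
Period premium: (4.2518 − 4.1671)/4.1671 = 0.0203259.
×(1/T) gives 3.05% p.a.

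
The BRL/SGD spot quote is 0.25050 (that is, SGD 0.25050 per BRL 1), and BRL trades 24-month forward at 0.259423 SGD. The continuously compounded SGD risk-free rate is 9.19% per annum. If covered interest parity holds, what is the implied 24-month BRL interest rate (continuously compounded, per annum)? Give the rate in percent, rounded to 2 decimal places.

7.44%

T = 2 years.
CIP gives F = S · g_SGD/g_BRL, so g_SGD/g_BRL = 0.259423/0.2505 = 1.0356208.
SGD growth factor: e^(0.0919×2) = 1.2017754.
That pins the BRL growth at 1.1604396.
r = ln(1.1604396)/2 = 0.074399 → 7.44%.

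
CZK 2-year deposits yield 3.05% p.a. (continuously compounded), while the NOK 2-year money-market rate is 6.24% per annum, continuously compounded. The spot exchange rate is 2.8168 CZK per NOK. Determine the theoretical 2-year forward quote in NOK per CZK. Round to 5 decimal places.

0.37840

T = 2 years.
CZK accumulates by e^(0.0305×2) = 1.0628989.
NOK growth factor: e^(0.0624×2) = 1.1329218.
CIP: F = S · (grow CZK)/(grow NOK) = 2.8168 × 1.0628989/1.1329218 = 2.642701 CZK per NOK.
Invert for NOK per CZK: 1 / 2.642701 = 0.37840.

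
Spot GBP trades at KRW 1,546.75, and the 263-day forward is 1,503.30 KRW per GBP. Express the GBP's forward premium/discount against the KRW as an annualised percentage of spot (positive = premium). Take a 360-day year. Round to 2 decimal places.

T = 263/360 years.
(F − S)/S = (1503.30 − 1546.75)/1546.75 = -0.0280912.
×(1/T) gives -3.85% p.a.

-3.85%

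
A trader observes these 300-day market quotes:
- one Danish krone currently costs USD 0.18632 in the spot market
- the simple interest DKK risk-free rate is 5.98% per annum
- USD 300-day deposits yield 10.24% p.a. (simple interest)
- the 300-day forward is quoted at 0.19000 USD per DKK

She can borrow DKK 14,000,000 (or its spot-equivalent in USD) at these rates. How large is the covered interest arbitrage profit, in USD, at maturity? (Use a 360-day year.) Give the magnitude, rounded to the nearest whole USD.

T = 300/360 years.
Keep in DKK, deliver into the forward: 14,000,000·1.049833333·0.19000 = USD 2,792,556.67.
Swap to USD now, deposit: 14,000,000·0.18632·1.085333333 = USD 2,831,070.29.
The quoted forward undervalues DKK, so borrow DKK, convert to USD at spot, deposit the USD at 10.24%, and buy DKK forward at 0.19000 to cover the loan.
Arbitrage profit = |2,792,556.67 − 2,831,070.29| = USD 38,514.

USD 38,514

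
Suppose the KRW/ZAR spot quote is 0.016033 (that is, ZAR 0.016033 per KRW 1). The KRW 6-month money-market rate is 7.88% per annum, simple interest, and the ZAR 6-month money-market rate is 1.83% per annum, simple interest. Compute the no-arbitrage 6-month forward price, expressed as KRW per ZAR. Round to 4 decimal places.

64.2410

T = 6/12 years.
ZAR growth factor: 1 + 0.0183×6/12 = 1.009150.
KRW growth factor: 1 + 0.0788×6/12 = 1.039400.
So F = 0.016033 × 1.009150 / 1.039400 = 0.015566386 (ZAR/KRW).
Quoted the other way: 1/0.015566386 = 64.2410 KRW per ZAR.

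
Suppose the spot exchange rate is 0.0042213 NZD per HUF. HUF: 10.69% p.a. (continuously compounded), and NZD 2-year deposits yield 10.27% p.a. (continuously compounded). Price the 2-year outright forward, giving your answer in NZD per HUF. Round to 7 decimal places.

0.0041860

T = 2 years.
NZD growth factor: e^(0.1027×2) = 1.2280162.
HUF growth factor: e^(0.1069×2) = 1.238375.
So F = 0.0042213 × 1.2280162 / 1.238375 = 0.004185990 (NZD/HUF).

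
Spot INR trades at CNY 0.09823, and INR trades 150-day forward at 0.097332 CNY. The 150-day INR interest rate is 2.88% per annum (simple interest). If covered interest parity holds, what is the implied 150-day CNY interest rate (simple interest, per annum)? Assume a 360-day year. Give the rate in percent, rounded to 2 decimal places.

T = 150/360 years.
CIP gives F = S · g_CNY/g_INR, so g_CNY/g_INR = 0.097332/0.09823 = 0.9908582.
INR growth factor: 1 + 0.0288×150/360 = 1.012000.
That pins the CNY growth at 1.0027485.
(1.0027485 − 1)/T = 0.006596, i.e. 0.66%.

0.66%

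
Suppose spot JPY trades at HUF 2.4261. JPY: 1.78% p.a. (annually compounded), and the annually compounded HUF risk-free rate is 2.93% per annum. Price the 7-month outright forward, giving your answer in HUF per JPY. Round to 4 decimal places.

2.4421

T = 7/12 years.
HUF growth factor: (1 + 0.0293)^(7/12) = 1.0169888.
JPY accumulates by (1 + 0.0178)^(7/12) = 1.0103451.
CIP: F = S · (grow HUF)/(grow JPY) = 2.4261 × 1.0169888/1.0103451 = 2.442053 HUF per JPY.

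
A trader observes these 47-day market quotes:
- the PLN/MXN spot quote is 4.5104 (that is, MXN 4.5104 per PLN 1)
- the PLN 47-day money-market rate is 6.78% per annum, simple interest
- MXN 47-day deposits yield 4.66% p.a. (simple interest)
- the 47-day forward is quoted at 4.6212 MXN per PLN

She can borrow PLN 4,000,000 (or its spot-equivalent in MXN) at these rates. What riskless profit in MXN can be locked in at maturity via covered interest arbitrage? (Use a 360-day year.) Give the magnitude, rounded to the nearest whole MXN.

MXN 497,058

T = 47/360 years.
Keep in PLN, deliver into the forward: 4,000,000·1.0088516667·4.6212 = MXN 18,648,421.29.
Swap to MXN now, deposit: 4,000,000·4.5104·1.0060838889 = MXN 18,151,363.09.
The quoted forward overvalues PLN, so borrow MXN, buy PLN at spot, deposit the PLN at 6.78%, and sell the proceeds forward at 4.6212.
Profit = 18,648,421.29 − 18,151,363.09 = MXN 497,058.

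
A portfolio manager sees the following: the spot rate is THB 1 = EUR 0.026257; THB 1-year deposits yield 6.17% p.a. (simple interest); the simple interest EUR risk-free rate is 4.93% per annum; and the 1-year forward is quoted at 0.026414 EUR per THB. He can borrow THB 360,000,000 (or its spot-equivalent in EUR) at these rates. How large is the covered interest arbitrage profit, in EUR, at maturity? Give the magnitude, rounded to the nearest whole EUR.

T = 1 year.
Keep in THB, deliver into the forward: 360,000,000·1.061700·0.026414 = EUR 10,095,747.77.
Swap to EUR now, deposit: 360,000,000·0.026257·1.049300 = EUR 9,918,529.24.
The quoted forward overvalues THB, so borrow EUR, buy THB at spot, deposit the THB at 6.17%, and sell the proceeds forward at 0.026414.
The gap between the two covered legs is EUR 177,219.

EUR 177,219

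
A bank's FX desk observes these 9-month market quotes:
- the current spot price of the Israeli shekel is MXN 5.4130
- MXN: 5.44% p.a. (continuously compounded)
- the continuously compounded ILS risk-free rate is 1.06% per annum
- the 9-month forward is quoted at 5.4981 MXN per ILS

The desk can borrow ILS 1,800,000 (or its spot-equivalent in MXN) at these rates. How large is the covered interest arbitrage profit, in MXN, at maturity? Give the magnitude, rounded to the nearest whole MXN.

MXN 173,580

T = 9/12 years.
Keep in ILS, deliver into the forward: 1,800,000·1.007981685·5.4981 = MXN 9,975,571.38.
Swap to MXN now, deposit: 1,800,000·5.4130·1.041643756 = MXN 10,149,151.77.
The quoted forward undervalues ILS, so borrow ILS, convert to MXN at spot, deposit the MXN at 5.44%, and buy ILS forward at 5.4981 to cover the loan.
The gap between the two covered legs is MXN 173,580.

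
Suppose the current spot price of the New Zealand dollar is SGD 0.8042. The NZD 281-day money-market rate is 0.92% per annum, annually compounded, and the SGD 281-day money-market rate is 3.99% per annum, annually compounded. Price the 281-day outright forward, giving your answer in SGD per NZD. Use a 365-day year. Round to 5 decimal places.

T = 281/365 years.
SGD growth factor: (1 + 0.0399)^(281/365) = 1.0305788.
NZD growth factor: (1 + 0.0092)^(281/365) = 1.0070753.
Forward (SGD per NZD) = 0.8042 × 1.0305788 / 1.0070753 = 0.8229687.

0.82297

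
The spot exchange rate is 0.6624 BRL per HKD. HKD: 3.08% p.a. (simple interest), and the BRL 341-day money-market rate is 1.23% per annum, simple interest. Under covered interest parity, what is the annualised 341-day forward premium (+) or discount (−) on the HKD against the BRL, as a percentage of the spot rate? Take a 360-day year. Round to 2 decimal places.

T = 341/360 years.
No-arbitrage forward: 0.6624 × 1.0116508 / 1.0291744 = 0.6511214 BRL/HKD.
(F − S)/S ÷ T = (0.6511214 − 0.6624)/0.6624/(341/360) = -0.017976 → -1.80%.

-1.80%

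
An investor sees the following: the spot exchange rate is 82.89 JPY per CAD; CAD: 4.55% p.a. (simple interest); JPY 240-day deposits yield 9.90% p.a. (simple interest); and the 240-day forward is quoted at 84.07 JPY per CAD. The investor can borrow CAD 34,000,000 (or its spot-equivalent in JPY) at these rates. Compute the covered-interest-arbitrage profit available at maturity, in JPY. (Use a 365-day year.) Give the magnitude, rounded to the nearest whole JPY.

JPY 57,820,679

T = 240/365 years.
Route A — deposit CAD, sell forward: 34,000,000 × 1.029917808219 × 84.07 = JPY 2,943,896,464.66.
Route B — convert at spot, deposit JPY: 34,000,000 × 82.89 × 1.065095890411 = JPY 3,001,717,144.11.
The quoted forward undervalues CAD, so borrow CAD, convert to JPY at spot, deposit the JPY at 9.90%, and buy CAD forward at 84.07 to cover the loan.
The gap between the two covered legs is JPY 57,820,679.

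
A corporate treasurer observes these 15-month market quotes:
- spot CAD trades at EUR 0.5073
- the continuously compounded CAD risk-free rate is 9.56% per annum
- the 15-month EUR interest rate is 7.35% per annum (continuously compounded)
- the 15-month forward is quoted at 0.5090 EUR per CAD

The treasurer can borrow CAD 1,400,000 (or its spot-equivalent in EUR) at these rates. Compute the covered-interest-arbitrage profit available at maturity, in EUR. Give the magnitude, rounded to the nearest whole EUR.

EUR 24,490

T = 15/12 years.
Route A — deposit CAD, sell forward: 1,400,000 × 1.12693324 × 0.5090 = EUR 803,052.63.
Route B — convert at spot, deposit EUR: 1,400,000 × 0.5073 × 1.09622779 = EUR 778,562.90.
The quoted forward overvalues CAD, so borrow EUR, buy CAD at spot, deposit the CAD at 9.56%, and sell the proceeds forward at 0.5090.
Profit = 803,052.63 − 778,562.90 = EUR 24,490.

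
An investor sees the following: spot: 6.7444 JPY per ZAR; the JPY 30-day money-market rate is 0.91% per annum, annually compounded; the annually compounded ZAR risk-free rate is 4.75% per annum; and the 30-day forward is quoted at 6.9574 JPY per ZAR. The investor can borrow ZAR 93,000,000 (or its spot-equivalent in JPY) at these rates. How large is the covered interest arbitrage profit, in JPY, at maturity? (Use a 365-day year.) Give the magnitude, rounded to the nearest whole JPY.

T = 30/365 years.
Invest the ZAR and cover forward: 93,000,000 × 1.00382150583 × 6.9574 = JPY 649,510,860.25.
Convert at spot and invest in JPY: 93,000,000 × 6.7444 × 1.00074483982 = JPY 627,696,385.28.
The quoted forward overvalues ZAR, so borrow JPY, buy ZAR at spot, deposit the ZAR at 4.75%, and sell the proceeds forward at 6.9574.
The gap between the two covered legs is JPY 21,814,475.

JPY 21,814,475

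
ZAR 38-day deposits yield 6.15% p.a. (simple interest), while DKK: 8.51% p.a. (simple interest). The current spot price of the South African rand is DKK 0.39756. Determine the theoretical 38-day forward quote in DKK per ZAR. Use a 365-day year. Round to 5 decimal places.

0.39853

T = 38/365 years.
Growth of 1 DKK over T: 1 + 0.0851×38/365 = 1.0088597.
ZAR growth factor: 1 + 0.0615×38/365 = 1.0064027.
So F = 0.39756 × 1.0088597 / 1.0064027 = 0.3985306 (DKK/ZAR).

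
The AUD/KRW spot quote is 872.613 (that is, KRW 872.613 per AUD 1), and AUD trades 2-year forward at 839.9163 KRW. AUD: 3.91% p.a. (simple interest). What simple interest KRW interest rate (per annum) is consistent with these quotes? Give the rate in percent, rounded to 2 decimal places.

1.89%

T = 2 years.
F/S = 839.9163/872.613 = 0.9625301 = (growth of KRW) / (growth of AUD).
The AUD side grows by 1 + 0.0391×2 = 1.078200.
Hence g_KRW = 1.037800.
r = (1.037800 − 1)/2 = 0.018900 → 1.89%.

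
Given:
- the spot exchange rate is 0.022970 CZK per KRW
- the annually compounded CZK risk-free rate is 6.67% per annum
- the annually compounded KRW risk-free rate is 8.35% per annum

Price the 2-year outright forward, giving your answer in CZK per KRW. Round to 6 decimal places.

T = 2 years.
Growth of 1 CZK over T: (1 + 0.0667)^2 = 1.1378489.
KRW accumulates by (1 + 0.0835)^2 = 1.1739722.
CIP: F = S · (grow CZK)/(grow KRW) = 0.02297 × 1.1378489/1.1739722 = 0.02226321 CZK per KRW.

0.022263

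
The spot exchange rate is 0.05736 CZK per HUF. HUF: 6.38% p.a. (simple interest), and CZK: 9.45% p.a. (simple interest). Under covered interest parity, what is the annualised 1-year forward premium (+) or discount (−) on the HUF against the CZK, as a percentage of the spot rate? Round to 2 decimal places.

+2.89%

T = 1 year.
CIP forward (CZK per HUF) = 0.05736 × 1.094500/1.063800 = 0.05901534.
Annualised premium = (F − S)/S × (1/T) = (0.05901534 − 0.05736)/0.05736 ÷ 1 = 2.89%.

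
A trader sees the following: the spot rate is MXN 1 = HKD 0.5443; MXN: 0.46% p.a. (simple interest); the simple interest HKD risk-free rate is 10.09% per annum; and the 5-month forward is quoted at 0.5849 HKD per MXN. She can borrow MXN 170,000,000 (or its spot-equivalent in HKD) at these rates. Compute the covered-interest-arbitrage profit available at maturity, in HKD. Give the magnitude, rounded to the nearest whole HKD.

T = 5/12 years.
Route A — deposit MXN, sell forward: 170,000,000 × 1.0019166667 × 0.5849 = HKD 99,623,579.92.
Route B — convert at spot, deposit HKD: 170,000,000 × 0.5443 × 1.0420416667 = HKD 96,421,157.46.
The quoted forward overvalues MXN, so borrow HKD, buy MXN at spot, deposit the MXN at 0.46%, and sell the proceeds forward at 0.5849.
Arbitrage profit = |99,623,579.92 − 96,421,157.46| = HKD 3,202,422.

HKD 3,202,422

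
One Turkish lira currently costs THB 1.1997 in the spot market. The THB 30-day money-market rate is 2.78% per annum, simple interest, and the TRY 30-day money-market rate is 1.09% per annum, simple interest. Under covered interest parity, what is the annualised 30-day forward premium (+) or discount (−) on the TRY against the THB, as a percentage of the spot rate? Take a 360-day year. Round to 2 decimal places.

+1.69%

T = 30/360 years.
CIP forward (THB per TRY) = 1.1997 × 1.0023167/1.0009083 = 1.2013881.
(F − S)/S ÷ T = (1.2013881 − 1.1997)/1.1997/(30/360) = 0.016885 → 1.69%.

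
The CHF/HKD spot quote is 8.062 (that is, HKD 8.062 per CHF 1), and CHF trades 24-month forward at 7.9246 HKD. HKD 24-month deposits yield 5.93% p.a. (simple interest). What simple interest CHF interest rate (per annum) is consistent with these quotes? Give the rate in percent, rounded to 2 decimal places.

6.90%

T = 2 years.
F/S = 7.9246/8.062 = 0.9829571 = (growth of HKD) / (growth of CHF).
HKD growth factor: 1 + 0.0593×2 = 1.118600.
So the CHF growth factor = 1.1379947.
r = (1.1379947 − 1)/2 = 0.068997 → 6.90%.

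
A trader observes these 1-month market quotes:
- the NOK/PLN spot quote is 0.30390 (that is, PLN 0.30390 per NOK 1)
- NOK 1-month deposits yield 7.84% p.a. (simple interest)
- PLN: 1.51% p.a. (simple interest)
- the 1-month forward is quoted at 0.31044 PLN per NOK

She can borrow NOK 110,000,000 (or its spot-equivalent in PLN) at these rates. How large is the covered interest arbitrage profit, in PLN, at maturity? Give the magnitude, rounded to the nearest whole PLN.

PLN 900,438

T = 1/12 years.
Keep in NOK, deliver into the forward: 110,000,000·1.0065333333·0.31044 = PLN 34,371,502.88.
Swap to PLN now, deposit: 110,000,000·0.30390·1.0012583333 = PLN 33,471,064.82.
The quoted forward overvalues NOK, so borrow PLN, buy NOK at spot, deposit the NOK at 7.84%, and sell the proceeds forward at 0.31044.
The gap between the two covered legs is PLN 900,438.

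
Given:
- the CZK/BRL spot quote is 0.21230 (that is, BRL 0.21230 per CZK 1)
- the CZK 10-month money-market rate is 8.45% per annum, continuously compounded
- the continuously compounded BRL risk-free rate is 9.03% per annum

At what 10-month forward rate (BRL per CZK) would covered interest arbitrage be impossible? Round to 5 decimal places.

0.21333

T = 10/12 years.
BRL accumulates by e^(0.0903×10/12) = 1.0781537.
CZK growth factor: e^(0.0845×10/12) = 1.0729552.
CIP: F = S · (grow BRL)/(grow CZK) = 0.2123 × 1.0781537/1.0729552 = 0.2133286 BRL per CZK.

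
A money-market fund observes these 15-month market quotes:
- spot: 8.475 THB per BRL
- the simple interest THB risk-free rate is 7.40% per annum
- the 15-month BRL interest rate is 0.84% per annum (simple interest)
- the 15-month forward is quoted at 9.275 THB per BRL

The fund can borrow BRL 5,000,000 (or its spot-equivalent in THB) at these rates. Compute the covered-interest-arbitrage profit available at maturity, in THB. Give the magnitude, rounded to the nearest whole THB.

T = 15/12 years.
Route A — deposit BRL, sell forward: 5,000,000 × 1.010500 × 9.275 = THB 46,861,937.50.
Route B — convert at spot, deposit THB: 5,000,000 × 8.475 × 1.092500 = THB 46,294,687.50.
The quoted forward overvalues BRL, so borrow THB, buy BRL at spot, deposit the BRL at 0.84%, and sell the proceeds forward at 9.275.
Arbitrage profit = |46,861,937.50 − 46,294,687.50| = THB 567,250.

THB 567,250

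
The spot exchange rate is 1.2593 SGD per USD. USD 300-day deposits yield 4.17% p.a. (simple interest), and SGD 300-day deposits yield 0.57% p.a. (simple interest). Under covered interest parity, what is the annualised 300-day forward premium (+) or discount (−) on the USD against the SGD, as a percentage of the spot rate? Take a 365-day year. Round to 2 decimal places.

-3.48%

T = 300/365 years.
CIP forward (SGD per USD) = 1.2593 × 1.0046849/1.034274 = 1.2232732.
(F − S)/S ÷ T = (1.2232732 − 1.2593)/1.2593/(300/365) = -0.034807 → -3.48%.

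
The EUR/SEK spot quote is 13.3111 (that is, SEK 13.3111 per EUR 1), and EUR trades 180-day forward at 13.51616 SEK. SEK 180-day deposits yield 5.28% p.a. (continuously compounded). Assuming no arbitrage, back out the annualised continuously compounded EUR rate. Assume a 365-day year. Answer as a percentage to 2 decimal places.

T = 180/365 years.
By CIP, F/S equals the SEK-to-EUR growth ratio: 13.51616/13.3111 = 1.0154052.
The SEK side grows by e^(0.0528×180/365) = 1.0263803.
Hence g_EUR = 1.0108086.
Take logs: ln 1.0108086 / (180/365) = 0.021800, so 2.18%.

2.18%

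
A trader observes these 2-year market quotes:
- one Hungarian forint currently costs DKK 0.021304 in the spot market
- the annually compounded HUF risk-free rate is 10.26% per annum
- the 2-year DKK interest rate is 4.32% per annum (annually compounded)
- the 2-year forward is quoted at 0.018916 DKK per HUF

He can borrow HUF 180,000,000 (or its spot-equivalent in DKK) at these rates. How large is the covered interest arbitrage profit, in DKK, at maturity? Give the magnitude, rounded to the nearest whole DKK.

T = 2 years.
Keep in HUF, deliver into the forward: 180,000,000·1.21572676·0.018916 = DKK 4,139,403.73.
Swap to DKK now, deposit: 180,000,000·0.021304·1.08826624 = DKK 4,173,196.32.
The quoted forward undervalues HUF, so borrow HUF, convert to DKK at spot, deposit the DKK at 4.32%, and buy HUF forward at 0.018916 to cover the loan.
Profit = 4,173,196.32 − 4,139,403.73 = DKK 33,793.

DKK 33,793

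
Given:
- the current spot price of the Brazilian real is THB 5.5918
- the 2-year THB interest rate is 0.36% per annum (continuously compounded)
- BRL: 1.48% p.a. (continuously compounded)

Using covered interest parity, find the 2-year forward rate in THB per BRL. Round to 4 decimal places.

5.4679

T = 2 years.
THB growth factor: e^(0.0036×2) = 1.007226.
Growth of 1 BRL over T: e^(0.0148×2) = 1.0300424.
So F = 5.5918 × 1.007226 / 1.0300424 = 5.467936 (THB/BRL).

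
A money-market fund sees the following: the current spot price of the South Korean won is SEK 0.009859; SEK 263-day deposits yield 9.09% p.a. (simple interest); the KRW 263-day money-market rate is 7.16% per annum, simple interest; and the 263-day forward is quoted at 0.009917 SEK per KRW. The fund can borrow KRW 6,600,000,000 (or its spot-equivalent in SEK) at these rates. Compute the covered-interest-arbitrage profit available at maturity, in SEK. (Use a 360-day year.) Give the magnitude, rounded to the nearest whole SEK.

SEK 514,637

T = 263/360 years.
Keep in KRW, deliver into the forward: 6,600,000,000·1.0523077778·0.009917 = SEK 68,875,859.13.
Swap to SEK now, deposit: 6,600,000,000·0.009859·1.0664075 = SEK 69,390,496.18.
The quoted forward undervalues KRW, so borrow KRW, convert to SEK at spot, deposit the SEK at 9.09%, and buy KRW forward at 0.009917 to cover the loan.
Profit = 69,390,496.18 − 68,875,859.13 = SEK 514,637.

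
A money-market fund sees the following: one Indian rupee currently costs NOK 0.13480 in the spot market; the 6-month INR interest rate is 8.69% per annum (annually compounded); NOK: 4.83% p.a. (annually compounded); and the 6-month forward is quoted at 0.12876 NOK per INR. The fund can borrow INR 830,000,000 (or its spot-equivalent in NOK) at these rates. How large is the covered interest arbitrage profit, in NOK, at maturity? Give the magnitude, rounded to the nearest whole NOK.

T = 6/12 years.
Keep in INR, deliver into the forward: 830,000,000·1.04254496306·0.12876 = NOK 111,417,614.24.
Swap to NOK now, deposit: 830,000,000·0.13480·1.02386522551 = NOK 114,554,136.89.
The quoted forward undervalues INR, so borrow INR, convert to NOK at spot, deposit the NOK at 4.83%, and buy INR forward at 0.12876 to cover the loan.
The gap between the two covered legs is NOK 3,136,523.

NOK 3,136,523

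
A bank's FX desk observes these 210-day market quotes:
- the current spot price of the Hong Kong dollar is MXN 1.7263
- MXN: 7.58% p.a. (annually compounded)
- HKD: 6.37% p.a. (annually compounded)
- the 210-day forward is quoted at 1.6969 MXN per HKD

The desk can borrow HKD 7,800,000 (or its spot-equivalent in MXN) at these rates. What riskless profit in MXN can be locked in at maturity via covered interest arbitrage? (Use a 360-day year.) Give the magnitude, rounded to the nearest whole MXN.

T = 210/360 years.
Invest the HKD and cover forward: 7,800,000 × 1.0366794975 × 1.6969 = MXN 13,721,303.23.
Convert at spot and invest in MXN: 7,800,000 × 1.7263 × 1.043542317 = MXN 14,051,443.39.
The quoted forward undervalues HKD, so borrow HKD, convert to MXN at spot, deposit the MXN at 7.58%, and buy HKD forward at 1.6969 to cover the loan.
The gap between the two covered legs is MXN 330,140.

MXN 330,140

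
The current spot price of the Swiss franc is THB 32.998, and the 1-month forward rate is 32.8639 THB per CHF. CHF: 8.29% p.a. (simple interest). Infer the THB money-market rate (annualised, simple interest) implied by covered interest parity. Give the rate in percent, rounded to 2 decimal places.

3.38%

T = 1/12 years.
F/S = 32.8639/32.998 = 0.9959361 = (growth of THB) / (growth of CHF).
The CHF side grows by 1 + 0.0829×1/12 = 1.0069083.
That pins the THB growth at 1.0028163.
(1.0028163 − 1)/T = 0.033796, i.e. 3.38%.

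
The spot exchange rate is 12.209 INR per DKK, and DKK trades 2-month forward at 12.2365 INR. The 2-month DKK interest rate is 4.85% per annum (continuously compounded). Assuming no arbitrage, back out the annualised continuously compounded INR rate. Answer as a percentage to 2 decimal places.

T = 2/12 years.
CIP gives F = S · g_INR/g_DKK, so g_INR/g_DKK = 12.2365/12.209 = 1.0022524.
DKK growth factor: e^(0.0485×2/12) = 1.0081161.
So the INR growth factor = 1.0103868.
Take logs: ln 1.0103868 / (2/12) = 0.061999, so 6.20%.

6.20%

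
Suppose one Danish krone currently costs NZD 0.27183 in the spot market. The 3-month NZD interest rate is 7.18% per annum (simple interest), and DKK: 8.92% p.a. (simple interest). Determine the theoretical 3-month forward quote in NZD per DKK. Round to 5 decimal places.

T = 3/12 years.
NZD accumulates by 1 + 0.0718×3/12 = 1.017950.
DKK accumulates by 1 + 0.0892×3/12 = 1.022300.
CIP: F = S · (grow NZD)/(grow DKK) = 0.27183 × 1.017950/1.022300 = 0.2706733 NZD per DKK.

0.27067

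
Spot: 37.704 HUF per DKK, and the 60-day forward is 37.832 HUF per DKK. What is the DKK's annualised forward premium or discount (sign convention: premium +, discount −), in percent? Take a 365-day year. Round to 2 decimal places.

T = 60/365 years.
Period premium: (37.832 − 37.704)/37.704 = 0.0033949.
Per annum: 0.0033949 / (60/365) = 0.020652 = 2.07%.

+2.07%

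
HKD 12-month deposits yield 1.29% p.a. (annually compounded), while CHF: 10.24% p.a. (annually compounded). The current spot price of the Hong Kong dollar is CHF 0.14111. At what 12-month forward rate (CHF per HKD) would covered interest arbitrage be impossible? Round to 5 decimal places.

0.15358

T = 1 year.
Growth of 1 CHF over T: (1 + 0.1024)^1 = 1.102400.
Growth of 1 HKD over T: (1 + 0.0129)^1 = 1.012900.
CIP: F = S · (grow CHF)/(grow HKD) = 0.14111 × 1.102400/1.012900 = 0.1535785 CHF per HKD.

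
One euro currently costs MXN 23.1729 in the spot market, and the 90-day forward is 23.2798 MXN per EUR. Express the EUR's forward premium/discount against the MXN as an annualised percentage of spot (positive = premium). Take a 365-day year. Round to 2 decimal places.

T = 90/365 years.
Period premium: (23.2798 − 23.1729)/23.1729 = 0.0046131.
×(1/T) gives 1.87% p.a.

+1.87%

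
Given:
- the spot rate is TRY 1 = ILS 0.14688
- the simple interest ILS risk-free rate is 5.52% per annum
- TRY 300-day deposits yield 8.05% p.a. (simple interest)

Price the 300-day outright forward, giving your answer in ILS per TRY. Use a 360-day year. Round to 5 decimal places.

0.14398

T = 300/360 years.
ILS accumulates by 1 + 0.0552×300/360 = 1.046000.
TRY growth factor: 1 + 0.0805×300/360 = 1.0670833.
CIP: F = S · (grow ILS)/(grow TRY) = 0.14688 × 1.046000/1.0670833 = 0.1439780 ILS per TRY.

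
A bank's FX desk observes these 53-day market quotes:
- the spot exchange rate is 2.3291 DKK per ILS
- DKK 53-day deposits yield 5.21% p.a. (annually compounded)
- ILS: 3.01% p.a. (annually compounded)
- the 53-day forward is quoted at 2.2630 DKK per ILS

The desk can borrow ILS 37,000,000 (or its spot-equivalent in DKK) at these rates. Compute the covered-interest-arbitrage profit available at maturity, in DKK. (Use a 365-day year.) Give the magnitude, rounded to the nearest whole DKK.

DKK 2,722,239

T = 53/365 years.
Invest the ILS and cover forward: 37,000,000 × 1.004315482 × 2.2630 = DKK 84,092,339.62.
Convert at spot and invest in DKK: 37,000,000 × 2.3291 × 1.0074019803 = DKK 86,814,578.24.
The quoted forward undervalues ILS, so borrow ILS, convert to DKK at spot, deposit the DKK at 5.21%, and buy ILS forward at 2.2630 to cover the loan.
Profit = 86,814,578.24 − 84,092,339.62 = DKK 2,722,239.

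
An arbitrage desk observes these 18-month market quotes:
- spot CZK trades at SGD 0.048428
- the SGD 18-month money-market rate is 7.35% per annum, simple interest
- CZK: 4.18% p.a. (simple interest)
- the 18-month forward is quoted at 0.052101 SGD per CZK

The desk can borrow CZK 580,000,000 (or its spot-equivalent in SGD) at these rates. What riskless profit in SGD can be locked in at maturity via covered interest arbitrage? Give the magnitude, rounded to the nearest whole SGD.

T = 18/12 years.
Invest the CZK and cover forward: 580,000,000 × 1.062700 × 0.052101 = SGD 32,113,284.97.
Convert at spot and invest in SGD: 580,000,000 × 0.048428 × 1.110250 = SGD 31,184,968.46.
The quoted forward overvalues CZK, so borrow SGD, buy CZK at spot, deposit the CZK at 4.18%, and sell the proceeds forward at 0.052101.
Arbitrage profit = |32,113,284.97 − 31,184,968.46| = SGD 928,317.

SGD 928,317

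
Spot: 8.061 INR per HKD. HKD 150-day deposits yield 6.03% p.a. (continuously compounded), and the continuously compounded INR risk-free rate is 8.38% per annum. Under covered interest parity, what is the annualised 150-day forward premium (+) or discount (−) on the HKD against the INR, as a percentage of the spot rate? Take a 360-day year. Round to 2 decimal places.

T = 150/360 years.
No-arbitrage forward: 8.061 × 1.0355334 / 1.0254433 = 8.140318 INR/HKD.
(F − S)/S ÷ T = (8.140318 − 8.061)/8.061/(150/360) = 0.023615 → 2.36%.

+2.36%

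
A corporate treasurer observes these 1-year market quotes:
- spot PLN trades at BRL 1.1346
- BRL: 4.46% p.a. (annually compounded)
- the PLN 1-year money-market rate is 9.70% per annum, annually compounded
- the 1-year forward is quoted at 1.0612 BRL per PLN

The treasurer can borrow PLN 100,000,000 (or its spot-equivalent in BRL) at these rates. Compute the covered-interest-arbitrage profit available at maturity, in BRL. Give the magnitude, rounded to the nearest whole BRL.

BRL 2,106,676

T = 1 year.
Keep in PLN, deliver into the forward: 100,000,000·1.097000·1.0612 = BRL 116,413,640.00.
Swap to BRL now, deposit: 100,000,000·1.1346·1.044600 = BRL 118,520,316.00.
The quoted forward undervalues PLN, so borrow PLN, convert to BRL at spot, deposit the BRL at 4.46%, and buy PLN forward at 1.0612 to cover the loan.
Arbitrage profit = |116,413,640.00 − 118,520,316.00| = BRL 2,106,676.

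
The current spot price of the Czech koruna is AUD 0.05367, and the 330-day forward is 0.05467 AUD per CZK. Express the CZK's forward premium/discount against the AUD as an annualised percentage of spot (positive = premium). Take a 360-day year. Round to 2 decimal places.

+2.03%

T = 330/360 years.
CZK trades forward at +1.86324% vs spot over the period.
×(1/T) gives 2.03% p.a.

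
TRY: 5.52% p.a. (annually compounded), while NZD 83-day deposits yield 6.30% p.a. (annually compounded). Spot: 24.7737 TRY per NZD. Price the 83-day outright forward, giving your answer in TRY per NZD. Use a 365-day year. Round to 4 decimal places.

24.7322

T = 83/365 years.
Growth of 1 TRY over T: (1 + 0.0552)^(83/365) = 1.01229307.
Growth of 1 NZD over T: (1 + 0.0630)^(83/365) = 1.01398981.
So F = 24.7737 × 1.01229307 / 1.01398981 = 24.732245 (TRY/NZD).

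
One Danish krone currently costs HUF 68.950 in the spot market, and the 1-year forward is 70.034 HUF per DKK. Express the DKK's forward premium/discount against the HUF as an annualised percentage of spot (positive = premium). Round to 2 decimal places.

T = 1 year.
DKK trades forward at +1.57215% vs spot over the period.
Per annum: 0.0157215 / 1 = 0.015721 = 1.57%.

+1.57%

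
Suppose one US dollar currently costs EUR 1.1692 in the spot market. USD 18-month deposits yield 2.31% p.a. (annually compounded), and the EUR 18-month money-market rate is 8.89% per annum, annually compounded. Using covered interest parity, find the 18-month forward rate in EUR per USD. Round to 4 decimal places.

T = 18/12 years.
EUR accumulates by (1 + 0.0889)^(18/12) = 1.1362712.
Growth of 1 USD over T: (1 + 0.0231)^(18/12) = 1.0348493.
Forward (EUR per USD) = 1.1692 × 1.1362712 / 1.0348493 = 1.283789.

1.2838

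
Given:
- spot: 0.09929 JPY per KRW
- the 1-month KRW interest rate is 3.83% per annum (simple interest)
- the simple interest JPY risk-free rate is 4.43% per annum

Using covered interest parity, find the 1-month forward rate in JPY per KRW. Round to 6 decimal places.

0.099339

T = 1/12 years.
Growth of 1 JPY over T: 1 + 0.0443×1/12 = 1.0036917.
KRW accumulates by 1 + 0.0383×1/12 = 1.0031917.
CIP: F = S · (grow JPY)/(grow KRW) = 0.09929 × 1.0036917/1.0031917 = 0.09933949 JPY per KRW.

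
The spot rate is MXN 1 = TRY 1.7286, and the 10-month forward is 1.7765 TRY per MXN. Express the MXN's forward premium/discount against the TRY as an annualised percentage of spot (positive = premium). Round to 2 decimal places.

+3.33%

T = 10/12 years.
(F − S)/S = (1.7765 − 1.7286)/1.7286 = 0.0277103.
Per annum: 0.0277103 / (10/12) = 0.033252 = 3.33%.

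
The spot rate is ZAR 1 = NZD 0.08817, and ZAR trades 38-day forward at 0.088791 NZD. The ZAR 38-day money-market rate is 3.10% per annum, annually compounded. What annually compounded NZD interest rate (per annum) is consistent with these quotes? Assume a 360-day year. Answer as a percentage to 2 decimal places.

10.19%

T = 38/360 years.
F/S = 0.088791/0.08817 = 1.0070432 = (growth of NZD) / (growth of ZAR).
The ZAR side grows by (1 + 0.0310)^(38/360) = 1.0032277.
Hence g_NZD = 1.0102936.
Annualise: 1.0102936^(360/38) − 1 = 0.101882 = 10.19%.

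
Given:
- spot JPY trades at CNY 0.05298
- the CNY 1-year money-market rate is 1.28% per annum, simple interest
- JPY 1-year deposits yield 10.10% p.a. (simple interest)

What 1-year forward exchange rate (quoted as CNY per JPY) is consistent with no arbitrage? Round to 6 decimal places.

0.048736

T = 1 year.
Growth of 1 CNY over T: 1 + 0.0128×1 = 1.012800.
JPY growth factor: 1 + 0.1010×1 = 1.101000.
So F = 0.05298 × 1.012800 / 1.101000 = 0.04873583 (CNY/JPY).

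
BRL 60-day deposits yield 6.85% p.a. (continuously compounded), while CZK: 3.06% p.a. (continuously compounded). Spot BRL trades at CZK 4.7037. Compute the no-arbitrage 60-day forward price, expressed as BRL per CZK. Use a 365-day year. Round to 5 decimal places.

0.21393

T = 60/365 years.
CZK growth factor: e^(0.0306×60/365) = 1.0050428.
BRL accumulates by e^(0.0685×60/365) = 1.0113239.
Forward (CZK per BRL) = 4.7037 × 1.0050428 / 1.0113239 = 4.674486.
Invert for BRL per CZK: 1 / 4.674486 = 0.21393.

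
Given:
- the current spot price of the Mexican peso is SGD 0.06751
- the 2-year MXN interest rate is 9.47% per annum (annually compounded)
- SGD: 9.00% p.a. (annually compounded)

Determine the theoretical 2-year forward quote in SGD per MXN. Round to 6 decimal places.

T = 2 years.
SGD accumulates by (1 + 0.0900)^2 = 1.188100.
MXN accumulates by (1 + 0.0947)^2 = 1.1983681.
Forward (SGD per MXN) = 0.06751 × 1.188100 / 1.1983681 = 0.06693155.

0.066932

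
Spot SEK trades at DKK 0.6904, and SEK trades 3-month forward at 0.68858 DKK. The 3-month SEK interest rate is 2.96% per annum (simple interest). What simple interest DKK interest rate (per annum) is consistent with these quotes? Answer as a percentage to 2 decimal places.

T = 3/12 years.
CIP gives F = S · g_DKK/g_SEK, so g_DKK/g_SEK = 0.68858/0.6904 = 0.9973638.
SEK growth factor: 1 + 0.0296×3/12 = 1.007400.
Hence g_DKK = 1.0047443.
(1.0047443 − 1)/T = 0.018977, i.e. 1.90%.

1.90%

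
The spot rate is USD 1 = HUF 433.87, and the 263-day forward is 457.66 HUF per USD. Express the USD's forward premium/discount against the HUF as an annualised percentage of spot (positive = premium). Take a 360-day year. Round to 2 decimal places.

T = 263/360 years.
(F − S)/S = (457.66 − 433.87)/433.87 = 0.0548321.
×(1/T) gives 7.51% p.a.

+7.51%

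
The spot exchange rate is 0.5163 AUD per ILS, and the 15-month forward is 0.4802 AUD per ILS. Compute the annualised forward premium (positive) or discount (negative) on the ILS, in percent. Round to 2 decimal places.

T = 15/12 years.
Period premium: (0.4802 − 0.5163)/0.5163 = -0.0699206.
Annualise by dividing by T: -0.0699206 / (15/12) = -0.055936 → -5.59%.

-5.59%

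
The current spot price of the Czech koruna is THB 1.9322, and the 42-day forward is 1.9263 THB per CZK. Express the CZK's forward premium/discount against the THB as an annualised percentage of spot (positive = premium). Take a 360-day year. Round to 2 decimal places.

-2.62%

T = 42/360 years.
Period premium: (1.9263 − 1.9322)/1.9322 = -0.0030535.
Per annum: -0.0030535 / (42/360) = -0.026173 = -2.62%.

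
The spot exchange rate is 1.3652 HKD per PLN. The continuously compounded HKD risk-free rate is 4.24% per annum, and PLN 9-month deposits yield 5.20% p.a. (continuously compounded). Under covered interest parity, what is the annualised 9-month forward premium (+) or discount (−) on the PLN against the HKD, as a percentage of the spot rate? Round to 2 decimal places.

T = 9/12 years.
F = S · g_HKD/g_PLN = 1.3652 × 1.032311/1.0397705 = 1.3554058.
Annualised premium = (F − S)/S × (1/T) = (1.3554058 − 1.3652)/1.3652 ÷ (9/12) = -0.96%.

-0.96%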